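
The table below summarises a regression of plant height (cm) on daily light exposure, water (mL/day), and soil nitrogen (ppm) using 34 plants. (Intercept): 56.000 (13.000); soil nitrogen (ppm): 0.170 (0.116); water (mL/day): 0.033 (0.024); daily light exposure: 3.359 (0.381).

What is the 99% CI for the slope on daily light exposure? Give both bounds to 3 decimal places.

(2.311, 4.407)

Read off: b = 3.359, SE = 0.381 for daily light exposure.
df = n − k − 1 = 34 − 3 − 1 = 30.
t* = t_{0.005, 30} = 2.749996.
Margin = t* × SE = 2.749996 × 0.381 = 1.04775.
CI: 3.359 ± 1.04775 → (2.311, 4.407).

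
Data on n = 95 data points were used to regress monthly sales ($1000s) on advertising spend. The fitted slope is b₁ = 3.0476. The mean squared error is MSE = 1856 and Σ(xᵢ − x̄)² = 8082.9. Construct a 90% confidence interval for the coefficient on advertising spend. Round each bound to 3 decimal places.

(2.251, 3.844)

SE(b₁) = √(MSE/Sₓₓ) = √(1856/8082.9) = 0.479187.
df = n − 2 = 93.
t* = t_{0.05, 93} = 1.661404.
Margin = t* × SE = 1.661404 × 0.479187 = 0.79612.
CI: 3.0476 ± 0.79612 → (2.251, 3.844).
With 90% confidence, each one-unit increase in advertising spend is associated with a change of between 2.251 and 3.844 $1000s in monthly sales.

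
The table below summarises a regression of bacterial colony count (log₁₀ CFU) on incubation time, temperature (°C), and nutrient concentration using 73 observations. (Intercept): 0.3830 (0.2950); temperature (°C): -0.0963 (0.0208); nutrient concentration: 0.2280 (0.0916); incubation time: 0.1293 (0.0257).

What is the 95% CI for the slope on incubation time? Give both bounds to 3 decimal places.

(0.078, 0.181)

Read off: b = 0.1293, SE = 0.0257 for incubation time.
df = n − k − 1 = 73 − 3 − 1 = 69.
t* = t_{0.025, 69} = 1.994945.
Margin = t* × SE = 1.994945 × 0.0257 = 0.05127.
CI: 0.1293 ± 0.05127 → (0.078, 0.181).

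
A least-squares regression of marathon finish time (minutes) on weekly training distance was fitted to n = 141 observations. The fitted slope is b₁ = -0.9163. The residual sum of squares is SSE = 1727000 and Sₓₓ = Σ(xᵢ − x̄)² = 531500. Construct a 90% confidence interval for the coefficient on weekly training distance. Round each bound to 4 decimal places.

(-1.1695, -0.6631)

MSE = SSE/(n − 2) = 1727000/139 = 12424.5.
SE(b₁) = √(MSE/Sₓₓ) = √(12424.5/531500) = 0.152893.
df = n − 2 = 139.
t* = t_{0.05, 139} = 1.65589.
Margin = t* × SE = 1.65589 × 0.152893 = 0.253174.
CI: -0.9163 ± 0.253174 → (-1.1695, -0.6631).
With 90% confidence, each one-unit increase in weekly training distance is associated with a change of between -1.1695 and -0.6631 minutes in marathon finish time.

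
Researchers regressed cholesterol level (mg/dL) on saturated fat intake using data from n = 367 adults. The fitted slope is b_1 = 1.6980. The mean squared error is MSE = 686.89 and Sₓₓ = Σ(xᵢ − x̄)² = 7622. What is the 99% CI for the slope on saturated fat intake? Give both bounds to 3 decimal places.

(0.921, 2.475)

SE(b_1) = √(MSE/Sₓₓ) = √(686.89/7622) = 0.300199.
df = n − 2 = 365.
t* = t_{0.005, 365} = 2.589366.
Margin = t* × SE = 2.589366 × 0.300199 = 0.77732.
CI: 1.6980 ± 0.77732 → (0.921, 2.475).
With 99% confidence, each one-unit increase in saturated fat intake is associated with a change of between 0.921 and 2.475 mg/dL in cholesterol level.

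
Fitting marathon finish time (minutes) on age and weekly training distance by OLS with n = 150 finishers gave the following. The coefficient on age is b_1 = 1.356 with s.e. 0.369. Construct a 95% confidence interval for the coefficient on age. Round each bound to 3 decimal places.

(0.627, 2.085)

df = n − k − 1 = 150 − 2 − 1 = 147.
t* = t_{0.025, 147} = 1.976233.
Margin = t* × SE = 1.976233 × 0.369 = 0.72923.
CI: 1.356 ± 0.72923 → (0.627, 2.085).
With 95% confidence, each one-unit increase in age is associated with a change of between 0.627 and 2.085 minutes in marathon finish time, holding the other predictors fixed.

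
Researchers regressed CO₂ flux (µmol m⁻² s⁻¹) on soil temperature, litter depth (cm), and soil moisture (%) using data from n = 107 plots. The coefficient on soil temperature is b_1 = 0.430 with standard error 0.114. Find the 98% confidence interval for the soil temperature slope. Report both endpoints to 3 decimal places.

(0.161, 0.699)

df = n − k − 1 = 107 − 3 − 1 = 103.
t* = t_{0.01, 103} = 2.363098.
Margin = t* × SE = 2.363098 × 0.114 = 0.26939.
CI: 0.430 ± 0.26939 → (0.161, 0.699).
With 98% confidence, each one-unit increase in soil temperature is associated with a change of between 0.161 and 0.699 µmol m⁻² s⁻¹ in CO₂ flux, holding the other predictors fixed.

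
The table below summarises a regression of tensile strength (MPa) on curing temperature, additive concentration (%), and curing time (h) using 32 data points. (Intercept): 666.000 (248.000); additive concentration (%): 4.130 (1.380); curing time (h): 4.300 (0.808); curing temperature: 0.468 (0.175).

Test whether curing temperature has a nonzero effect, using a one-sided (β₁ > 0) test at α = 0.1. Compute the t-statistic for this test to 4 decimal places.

Read off: b = 0.468, SE = 0.175 for curing temperature.
H₀: β₁ = 0 vs H₁: β₁ > 0.
t = 0.468 / 0.175 = 2.6743.
df = n − k − 1 = 32 − 3 − 1 = 28.
One-sided p ≈ 0.0062, which is < 0.1, so reject H₀.
There is evidence that the true slope on curing temperature is positive, holding the other predictors fixed.

t = 2.6743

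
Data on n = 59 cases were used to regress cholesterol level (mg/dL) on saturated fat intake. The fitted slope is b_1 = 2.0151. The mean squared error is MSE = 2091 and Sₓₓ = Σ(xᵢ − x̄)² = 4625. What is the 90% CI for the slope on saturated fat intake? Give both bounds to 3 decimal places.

(0.891, 3.139)

SE(b_1) = √(MSE/Sₓₓ) = √(2091/4625) = 0.67239.
df = n − 2 = 57.
t* = t_{0.05, 57} = 1.672029.
Margin = t* × SE = 1.672029 × 0.67239 = 1.12426.
CI: 2.0151 ± 1.12426 → (0.891, 3.139).
With 90% confidence, each one-unit increase in saturated fat intake is associated with a change of between 0.891 and 3.139 mg/dL in cholesterol level.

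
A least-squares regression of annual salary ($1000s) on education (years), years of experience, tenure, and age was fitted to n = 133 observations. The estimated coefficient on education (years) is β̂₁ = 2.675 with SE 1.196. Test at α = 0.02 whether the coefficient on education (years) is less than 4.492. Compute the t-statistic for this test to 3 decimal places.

H₀: β₁ = 4.492 vs H₁: β₁ < 4.492.
t = (β̂₁ − β₁⁰)/SE = (2.675 − 4.492) / 1.196 = -1.519.
df = n − k − 1 = 133 − 4 − 1 = 128.
One-sided p ≈ 0.0656, which is ≥ 0.02, so fail to reject H₀.
The data do not give significant evidence that the true slope on education (years) is below 4.492 $1000s per unit, holding the other predictors fixed.

t = -1.519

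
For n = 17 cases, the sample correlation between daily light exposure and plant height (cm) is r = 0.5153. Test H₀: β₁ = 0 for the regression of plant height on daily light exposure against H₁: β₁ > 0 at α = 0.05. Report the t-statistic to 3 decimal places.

t = 2.329

t = r·√(n − 2)/√(1 − r²) = 0.5153·√15/√0.734466 = 2.329.
df = n − 2 = 15.
One-sided p ≈ 0.0171, which is < 0.05, so reject H₀.
There is evidence of a linear association between daily light exposure and plant height.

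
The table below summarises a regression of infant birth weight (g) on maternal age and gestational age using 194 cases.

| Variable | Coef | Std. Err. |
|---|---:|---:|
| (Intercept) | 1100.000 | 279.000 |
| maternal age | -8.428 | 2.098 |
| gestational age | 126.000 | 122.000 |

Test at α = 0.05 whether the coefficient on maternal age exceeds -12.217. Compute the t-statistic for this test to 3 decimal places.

Read off: b = -8.428, SE = 2.098 for maternal age.
H₀: β₁ = -12.217 vs H₁: β₁ > -12.217.
t = (-8.428 − (-12.217)) / 2.098 = 1.806.
df = n − k − 1 = 194 − 2 − 1 = 191.
One-sided p ≈ 0.0362, which is < 0.05, so reject H₀.
There is evidence that the true slope on maternal age exceeds -12.217 g per unit, holding the other predictors fixed.

t = 1.806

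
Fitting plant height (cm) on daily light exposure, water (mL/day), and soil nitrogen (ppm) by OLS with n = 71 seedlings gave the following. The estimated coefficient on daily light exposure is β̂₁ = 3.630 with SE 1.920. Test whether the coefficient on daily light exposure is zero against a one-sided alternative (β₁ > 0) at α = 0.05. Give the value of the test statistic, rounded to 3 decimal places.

t = 1.891

H₀: β₁ = 0 vs H₁: β₁ > 0.
t = (β̂₁ − β₁⁰)/SE = 3.630 / 1.920 = 1.891.
df = n − k − 1 = 71 − 3 − 1 = 67.
One-sided p ≈ 0.0315, which is < 0.05, so reject H₀.
There is evidence that the true slope on daily light exposure is positive, holding the other predictors fixed.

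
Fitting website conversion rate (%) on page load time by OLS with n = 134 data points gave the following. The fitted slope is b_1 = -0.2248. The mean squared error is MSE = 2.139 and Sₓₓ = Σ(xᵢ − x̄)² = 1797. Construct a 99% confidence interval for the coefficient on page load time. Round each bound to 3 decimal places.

(-0.315, -0.135)

SE(b_1) = √(MSE/Sₓₓ) = √(2.139/1797) = 0.034501.
df = n − 2 = 132.
t* = t_{0.005, 132} = 2.613588.
Margin = t* × SE = 2.613588 × 0.034501 = 0.09017.
CI: -0.2248 ± 0.09017 → (-0.315, -0.135).
With 99% confidence, each one-unit increase in page load time is associated with a change of between -0.315 and -0.135 % in website conversion rate.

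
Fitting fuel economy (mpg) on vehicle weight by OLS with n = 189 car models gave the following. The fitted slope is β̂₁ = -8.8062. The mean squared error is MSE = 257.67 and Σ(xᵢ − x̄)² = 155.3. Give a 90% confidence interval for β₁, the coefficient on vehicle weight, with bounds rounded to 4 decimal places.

(-10.9355, -6.6769)

SE(β̂₁) = √(MSE/Sₓₓ) = √(257.67/155.3) = 1.28809.
df = n − 2 = 187.
t* = t_{0.05, 187} = 1.653043.
Margin = t* × SE = 1.653043 × 1.28809 = 2.129268.
CI: -8.8062 ± 2.129268 → (-10.9355, -6.6769).
With 90% confidence, each one-unit increase in vehicle weight is associated with a change of between -10.9355 and -6.6769 mpg in fuel economy.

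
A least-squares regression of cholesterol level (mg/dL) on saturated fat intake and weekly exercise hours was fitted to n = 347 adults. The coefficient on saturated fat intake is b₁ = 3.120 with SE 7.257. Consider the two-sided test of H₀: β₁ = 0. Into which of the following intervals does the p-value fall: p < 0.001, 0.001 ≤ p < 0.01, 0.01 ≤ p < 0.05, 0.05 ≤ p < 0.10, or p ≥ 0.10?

t = 3.120 / 7.257 = 0.430.
df = n − k − 1 = 347 − 2 − 1 = 344.
Two-sided p = 2·P(T_{344} > |t|) ≈ 0.6675.
So p ≥ 0.10.

p ≥ 0.10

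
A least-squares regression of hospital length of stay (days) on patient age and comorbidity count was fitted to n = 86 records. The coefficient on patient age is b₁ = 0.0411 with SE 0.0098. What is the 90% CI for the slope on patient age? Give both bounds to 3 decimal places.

(0.025, 0.057)

df = n − k − 1 = 86 − 2 − 1 = 83.
t* = t_{0.05, 83} = 1.66342.
Margin = t* × SE = 1.66342 × 0.0098 = 0.01630.
CI: 0.0411 ± 0.01630 → (0.025, 0.057).
With 90% confidence, each one-unit increase in patient age is associated with a change of between 0.025 and 0.057 days in hospital length of stay, holding the other predictors fixed.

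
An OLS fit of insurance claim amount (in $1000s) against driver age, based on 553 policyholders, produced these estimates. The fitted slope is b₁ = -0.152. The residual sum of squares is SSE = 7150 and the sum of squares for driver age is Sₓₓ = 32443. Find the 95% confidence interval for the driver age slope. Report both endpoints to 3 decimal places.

(-0.191, -0.113)

MSE = SSE/(n − 2) = 7150/551 = 12.9764.
SE(b₁) = √(MSE/Sₓₓ) = √(12.9764/32443) = 0.0199994.
df = n − 2 = 551.
t* = t_{0.025, 551} = 1.964279.
Margin = t* × SE = 1.964279 × 0.0199994 = 0.03928.
CI: -0.152 ± 0.03928 → (-0.191, -0.113).
With 95% confidence, each one-unit increase in driver age is associated with a change of between -0.191 and -0.113 $1000s in insurance claim amount.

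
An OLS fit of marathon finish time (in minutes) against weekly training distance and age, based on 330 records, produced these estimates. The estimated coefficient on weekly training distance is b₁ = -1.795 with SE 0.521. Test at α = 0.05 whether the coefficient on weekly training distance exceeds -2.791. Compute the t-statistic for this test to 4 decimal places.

t = 1.9117

H₀: β₁ = -2.791 vs H₁: β₁ > -2.791.
t = (b₁ − β₁⁰)/SE = (-1.795 − (-2.791)) / 0.521 = 1.9117.
df = n − k − 1 = 330 − 2 − 1 = 327.
One-sided p ≈ 0.0284, which is < 0.05, so reject H₀.
There is evidence that the true slope on weekly training distance exceeds -2.791 minutes per unit, holding the other predictors fixed.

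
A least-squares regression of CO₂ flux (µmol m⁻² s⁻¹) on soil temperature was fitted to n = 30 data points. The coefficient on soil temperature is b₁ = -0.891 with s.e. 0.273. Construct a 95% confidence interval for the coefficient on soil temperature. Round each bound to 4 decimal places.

(-1.4502, -0.3318)

df = n − 2 = 30 − 2 = 28.
t* = t_{0.025, 28} = 2.048407.
Margin = t* × SE = 2.048407 × 0.273 = 0.559215.
CI: -0.891 ± 0.559215 → (-1.4502, -0.3318).
With 95% confidence, each one-unit increase in soil temperature is associated with a change of between -1.4502 and -0.3318 µmol m⁻² s⁻¹ in CO₂ flux.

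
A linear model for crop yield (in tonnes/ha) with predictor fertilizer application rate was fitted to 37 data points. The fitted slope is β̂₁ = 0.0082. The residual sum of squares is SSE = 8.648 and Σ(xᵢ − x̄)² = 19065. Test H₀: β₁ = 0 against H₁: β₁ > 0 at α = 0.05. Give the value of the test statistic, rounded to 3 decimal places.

t = 2.278

MSE = SSE/(n − 2) = 8.648/35 = 0.247086.
SE(β̂₁) = √(MSE/Sₓₓ) = √(0.247086/19065) = 0.00360002.
t = 0.0082 / 0.00360002 = 2.278.
df = n − 2 = 35.
One-sided p ≈ 0.0145, which is < 0.05, so reject H₀.
There is evidence that the true slope on fertilizer application rate is positive.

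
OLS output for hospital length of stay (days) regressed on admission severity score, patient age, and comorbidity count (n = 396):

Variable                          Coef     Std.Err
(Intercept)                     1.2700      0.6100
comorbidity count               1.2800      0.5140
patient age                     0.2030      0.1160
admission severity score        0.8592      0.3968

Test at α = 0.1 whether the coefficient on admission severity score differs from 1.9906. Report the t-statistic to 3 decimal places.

t = -2.851

Read off: b = 0.8592, SE = 0.3968 for admission severity score.
H₀: β₁ = 1.9906 vs H₁: β₁ ≠ 1.9906.
t = (0.8592 − 1.9906) / 0.3968 = -2.851.
df = n − k − 1 = 396 − 3 − 1 = 392.
Two-sided p ≈ 0.0046, which is < 0.1, so reject H₀.
There is evidence that the true slope on admission severity score differs from 1.9906 days per unit, holding the other predictors fixed.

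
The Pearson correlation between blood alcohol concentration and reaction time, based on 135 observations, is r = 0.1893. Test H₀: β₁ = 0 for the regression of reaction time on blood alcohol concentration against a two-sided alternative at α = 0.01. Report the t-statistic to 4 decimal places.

t = r·√(n − 2)/√(1 − r²) = 0.1893·√133/√0.964166 = 2.2233.
df = n − 2 = 133.
Two-sided p ≈ 0.0279, which is ≥ 0.01, so fail to reject H₀.
The data do not give significant evidence of a linear association between blood alcohol concentration and reaction time.

t = 2.2233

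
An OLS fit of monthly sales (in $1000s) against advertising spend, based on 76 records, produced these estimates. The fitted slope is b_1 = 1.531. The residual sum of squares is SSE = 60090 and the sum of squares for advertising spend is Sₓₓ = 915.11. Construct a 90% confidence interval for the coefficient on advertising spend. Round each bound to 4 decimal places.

(-0.0381, 3.1001)

MSE = SSE/(n − 2) = 60090/74 = 812.027.
SE(b_1) = √(MSE/Sₓₓ) = √(812.027/915.11) = 0.941995.
df = n − 2 = 74.
t* = t_{0.05, 74} = 1.665707.
Margin = t* × SE = 1.665707 × 0.941995 = 1.569088.
CI: 1.531 ± 1.569088 → (-0.0381, 3.1001).
With 90% confidence, each one-unit increase in advertising spend is associated with a change of between -0.0381 and 3.1001 $1000s in monthly sales.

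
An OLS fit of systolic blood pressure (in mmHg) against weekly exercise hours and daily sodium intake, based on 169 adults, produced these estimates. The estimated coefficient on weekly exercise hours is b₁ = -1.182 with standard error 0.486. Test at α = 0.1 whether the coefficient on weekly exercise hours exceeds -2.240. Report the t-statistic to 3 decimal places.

t = 2.177

H₀: β₁ = -2.240 vs H₁: β₁ > -2.240.
t = (b₁ − β₁⁰)/SE = (-1.182 − (-2.240)) / 0.486 = 2.177.
df = n − k − 1 = 169 − 2 − 1 = 166.
One-sided p ≈ 0.0154, which is < 0.1, so reject H₀.
There is evidence that the true slope on weekly exercise hours exceeds -2.240 mmHg per unit, holding the other predictors fixed.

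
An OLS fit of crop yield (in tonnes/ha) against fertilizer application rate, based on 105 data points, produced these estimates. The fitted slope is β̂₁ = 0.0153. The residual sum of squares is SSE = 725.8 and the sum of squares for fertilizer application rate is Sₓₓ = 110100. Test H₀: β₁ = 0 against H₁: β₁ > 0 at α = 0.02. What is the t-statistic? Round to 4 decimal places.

MSE = SSE/(n − 2) = 725.8/103 = 7.0466.
SE(β̂₁) = √(MSE/Sₓₓ) = √(7.0466/110100) = 0.00800011.
t = 0.0153 / 0.00800011 = 1.9125.
df = n − 2 = 103.
One-sided p ≈ 0.0293, which is ≥ 0.02, so fail to reject H₀.
The data do not give significant evidence that the true slope on fertilizer application rate is positive.

t = 1.9125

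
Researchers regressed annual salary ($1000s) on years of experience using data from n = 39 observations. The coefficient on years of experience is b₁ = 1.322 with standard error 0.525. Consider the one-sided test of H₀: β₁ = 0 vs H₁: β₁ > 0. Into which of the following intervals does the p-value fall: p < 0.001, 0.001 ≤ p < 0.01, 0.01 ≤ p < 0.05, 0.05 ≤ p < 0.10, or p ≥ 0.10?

t = 1.322 / 0.525 = 2.518.
df = n − 2 = 39 − 2 = 37.
One-sided p = P(T_{37} > t) ≈ 0.0081.
So 0.001 ≤ p < 0.01.

0.001 ≤ p < 0.01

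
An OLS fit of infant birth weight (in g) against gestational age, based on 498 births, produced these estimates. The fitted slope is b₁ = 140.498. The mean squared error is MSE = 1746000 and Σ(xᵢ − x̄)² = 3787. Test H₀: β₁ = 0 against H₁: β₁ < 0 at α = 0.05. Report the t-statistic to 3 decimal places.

SE(b₁) = √(MSE/Sₓₓ) = √(1.746e+06/3787) = 21.4721.
t = 140.498 / 21.4721 = 6.543.
df = n − 2 = 496.
One-sided p ≈ 1.0000, which is ≥ 0.05, so fail to reject H₀.
The data do not give significant evidence that the true slope on gestational age is negative.

t = 6.543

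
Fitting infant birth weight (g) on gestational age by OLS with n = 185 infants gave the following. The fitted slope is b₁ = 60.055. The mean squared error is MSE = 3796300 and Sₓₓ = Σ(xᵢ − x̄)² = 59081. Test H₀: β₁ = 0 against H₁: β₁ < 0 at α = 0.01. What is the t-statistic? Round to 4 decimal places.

SE(b₁) = √(MSE/Sₓₓ) = √(3.7963e+06/59081) = 8.01597.
t = 60.055 / 8.01597 = 7.4919.
df = n − 2 = 183.
One-sided p ≈ 1.0000, which is ≥ 0.01, so fail to reject H₀.
The data do not give significant evidence that the true slope on gestational age is negative.

t = 7.4919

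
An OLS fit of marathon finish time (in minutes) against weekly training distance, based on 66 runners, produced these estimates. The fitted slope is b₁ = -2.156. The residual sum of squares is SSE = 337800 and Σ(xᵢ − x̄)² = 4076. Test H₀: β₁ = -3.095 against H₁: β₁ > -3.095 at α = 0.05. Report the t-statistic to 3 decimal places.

MSE = SSE/(n − 2) = 337800/64 = 5278.12.
SE(b₁) = √(MSE/Sₓₓ) = √(5278.12/4076) = 1.13795.
t = (-2.156 − (-3.095)) / 1.13795 = 0.825.
df = n − 2 = 64.
One-sided p ≈ 0.2062, which is ≥ 0.05, so fail to reject H₀.
The data do not give significant evidence that the true slope on weekly training distance exceeds -3.095 minutes per unit.

t = 0.825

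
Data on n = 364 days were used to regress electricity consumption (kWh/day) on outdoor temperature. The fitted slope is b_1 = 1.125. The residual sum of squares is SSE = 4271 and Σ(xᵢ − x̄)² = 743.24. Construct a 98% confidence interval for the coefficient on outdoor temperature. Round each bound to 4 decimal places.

(0.8306, 1.4194)

MSE = SSE/(n − 2) = 4271/362 = 11.7983.
SE(b_1) = √(MSE/Sₓₓ) = √(11.7983/743.24) = 0.125993.
df = n − 2 = 362.
t* = t_{0.01, 362} = 2.336693.
Margin = t* × SE = 2.336693 × 0.125993 = 0.294407.
CI: 1.125 ± 0.294407 → (0.8306, 1.4194).
With 98% confidence, each one-unit increase in outdoor temperature is associated with a change of between 0.8306 and 1.4194 kWh/day in electricity consumption.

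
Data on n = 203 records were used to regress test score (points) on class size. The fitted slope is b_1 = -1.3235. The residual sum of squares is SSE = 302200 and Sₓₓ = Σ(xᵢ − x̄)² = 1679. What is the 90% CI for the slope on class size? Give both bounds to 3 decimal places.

(-2.887, 0.240)

MSE = SSE/(n − 2) = 302200/201 = 1503.48.
SE(b_1) = √(MSE/Sₓₓ) = √(1503.48/1679) = 0.946289.
df = n − 2 = 201.
t* = t_{0.05, 201} = 1.65247.
Margin = t* × SE = 1.65247 × 0.946289 = 1.56371.
CI: -1.3235 ± 1.56371 → (-2.887, 0.240).
With 90% confidence, each one-unit increase in class size is associated with a change of between -2.887 and 0.240 points in test score.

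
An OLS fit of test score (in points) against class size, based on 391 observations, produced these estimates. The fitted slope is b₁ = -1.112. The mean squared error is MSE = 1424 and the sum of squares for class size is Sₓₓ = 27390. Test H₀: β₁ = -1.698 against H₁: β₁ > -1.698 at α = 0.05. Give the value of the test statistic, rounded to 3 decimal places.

t = 2.570

SE(b₁) = √(MSE/Sₓₓ) = √(1424/27390) = 0.228013.
t = (-1.112 − (-1.698)) / 0.228013 = 2.570.
df = n − 2 = 389.
One-sided p ≈ 0.0053, which is < 0.05, so reject H₀.
There is evidence that the true slope on class size exceeds -1.698 points per unit.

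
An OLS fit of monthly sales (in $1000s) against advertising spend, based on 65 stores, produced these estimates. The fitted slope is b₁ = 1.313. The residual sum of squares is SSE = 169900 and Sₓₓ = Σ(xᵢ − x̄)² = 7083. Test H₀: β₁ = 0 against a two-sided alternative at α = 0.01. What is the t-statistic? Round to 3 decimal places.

t = 2.128

MSE = SSE/(n − 2) = 169900/63 = 2696.83.
SE(b₁) = √(MSE/Sₓₓ) = √(2696.83/7083) = 0.617046.
t = 1.313 / 0.617046 = 2.128.
df = n − 2 = 63.
Two-sided p ≈ 0.0373, which is ≥ 0.01, so fail to reject H₀.
The data do not give significant evidence of an association between advertising spend and monthly sales.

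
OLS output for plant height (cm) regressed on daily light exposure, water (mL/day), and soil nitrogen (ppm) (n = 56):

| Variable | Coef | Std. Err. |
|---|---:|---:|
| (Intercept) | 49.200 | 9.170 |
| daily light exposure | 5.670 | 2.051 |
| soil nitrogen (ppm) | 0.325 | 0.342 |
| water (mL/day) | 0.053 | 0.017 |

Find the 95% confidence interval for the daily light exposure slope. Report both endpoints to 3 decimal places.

Read off: b = 5.670, SE = 2.051 for daily light exposure.
df = n − k − 1 = 56 − 3 − 1 = 52.
t* = t_{0.025, 52} = 2.006647.
Margin = t* × SE = 2.006647 × 2.051 = 4.11563.
CI: 5.670 ± 4.11563 → (1.554, 9.786).

(1.554, 9.786)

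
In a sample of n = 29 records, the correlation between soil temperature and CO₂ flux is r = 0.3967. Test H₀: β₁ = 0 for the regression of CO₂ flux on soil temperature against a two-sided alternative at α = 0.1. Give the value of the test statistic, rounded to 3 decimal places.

t = r·√(n − 2)/√(1 − r²) = 0.3967·√27/√0.842629 = 2.246.
df = n − 2 = 27.
Two-sided p ≈ 0.0331, which is < 0.1, so reject H₀.
There is evidence of a linear association between soil temperature and CO₂ flux.

t = 2.246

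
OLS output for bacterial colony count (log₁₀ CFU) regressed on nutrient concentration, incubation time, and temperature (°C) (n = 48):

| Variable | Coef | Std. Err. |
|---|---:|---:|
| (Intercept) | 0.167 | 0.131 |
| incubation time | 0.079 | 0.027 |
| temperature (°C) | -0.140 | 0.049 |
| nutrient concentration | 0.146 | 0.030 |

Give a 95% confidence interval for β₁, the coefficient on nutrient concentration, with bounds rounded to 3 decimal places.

Read off: b = 0.146, SE = 0.030 for nutrient concentration.
df = n − k − 1 = 48 − 3 − 1 = 44.
t* = t_{0.025, 44} = 2.015368.
Margin = t* × SE = 2.015368 × 0.030 = 0.06046.
CI: 0.146 ± 0.06046 → (0.086, 0.206).

(0.086, 0.206)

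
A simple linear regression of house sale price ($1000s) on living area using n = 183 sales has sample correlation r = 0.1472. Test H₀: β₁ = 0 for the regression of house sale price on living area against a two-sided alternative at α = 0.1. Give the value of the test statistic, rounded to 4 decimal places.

t = 2.0022

t = r·√(n − 2)/√(1 − r²) = 0.1472·√181/√0.978332 = 2.0022.
df = n − 2 = 181.
Two-sided p ≈ 0.0468, which is < 0.1, so reject H₀.
There is evidence of a linear association between living area and house sale price.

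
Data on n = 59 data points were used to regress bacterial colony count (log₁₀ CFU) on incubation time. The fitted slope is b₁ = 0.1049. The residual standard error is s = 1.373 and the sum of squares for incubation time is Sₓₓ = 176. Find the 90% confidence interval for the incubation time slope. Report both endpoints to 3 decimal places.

(-0.068, 0.278)

SE(b₁) = s/√Sₓₓ = 1.373/√176 = 0.103494.
df = n − 2 = 57.
t* = t_{0.05, 57} = 1.672029.
Margin = t* × SE = 1.672029 × 0.103494 = 0.17304.
CI: 0.1049 ± 0.17304 → (-0.068, 0.278).
With 90% confidence, each one-unit increase in incubation time is associated with a change of between -0.068 and 0.278 log₁₀ CFU in bacterial colony count.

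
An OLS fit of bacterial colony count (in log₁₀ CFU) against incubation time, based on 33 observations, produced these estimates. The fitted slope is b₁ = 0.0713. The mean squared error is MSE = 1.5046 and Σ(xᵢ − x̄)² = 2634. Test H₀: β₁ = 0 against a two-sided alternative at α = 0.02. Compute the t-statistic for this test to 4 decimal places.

t = 2.9832

SE(b₁) = √(MSE/Sₓₓ) = √(1.5046/2634) = 0.0239003.
t = 0.0713 / 0.0239003 = 2.9832.
df = n − 2 = 31.
Two-sided p ≈ 0.0055, which is < 0.02, so reject H₀.
There is evidence that incubation time is associated with bacterial colony count.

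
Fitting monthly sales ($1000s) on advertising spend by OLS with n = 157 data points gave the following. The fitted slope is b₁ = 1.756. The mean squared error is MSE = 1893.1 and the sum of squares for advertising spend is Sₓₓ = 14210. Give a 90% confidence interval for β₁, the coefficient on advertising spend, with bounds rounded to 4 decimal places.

SE(b₁) = √(MSE/Sₓₓ) = √(1893.1/14210) = 0.364997.
df = n − 2 = 155.
t* = t_{0.05, 155} = 1.654744.
Margin = t* × SE = 1.654744 × 0.364997 = 0.603977.
CI: 1.756 ± 0.603977 → (1.1520, 2.3600).
With 90% confidence, each one-unit increase in advertising spend is associated with a change of between 1.1520 and 2.3600 $1000s in monthly sales.

(1.1520, 2.3600)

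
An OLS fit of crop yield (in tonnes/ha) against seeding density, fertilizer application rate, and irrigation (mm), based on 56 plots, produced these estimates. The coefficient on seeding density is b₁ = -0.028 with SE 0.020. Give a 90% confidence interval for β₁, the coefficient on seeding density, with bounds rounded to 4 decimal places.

(-0.0615, 0.0055)

df = n − k − 1 = 56 − 3 − 1 = 52.
t* = t_{0.05, 52} = 1.674689.
Margin = t* × SE = 1.674689 × 0.020 = 0.033494.
CI: -0.028 ± 0.033494 → (-0.0615, 0.0055).
With 90% confidence, each one-unit increase in seeding density is associated with a change of between -0.0615 and 0.0055 tonnes/ha in crop yield, holding the other predictors fixed.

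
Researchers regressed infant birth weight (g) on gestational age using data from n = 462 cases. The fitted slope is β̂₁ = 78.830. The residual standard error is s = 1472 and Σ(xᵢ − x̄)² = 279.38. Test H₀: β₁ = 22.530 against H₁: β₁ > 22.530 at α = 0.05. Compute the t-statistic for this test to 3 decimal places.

t = 0.639

SE(β̂₁) = s/√Sₓₓ = 1472/√279.38 = 88.0664.
t = (78.830 − 22.530) / 88.0664 = 0.639.
df = n − 2 = 460.
One-sided p ≈ 0.2615, which is ≥ 0.05, so fail to reject H₀.
The data do not give significant evidence that the true slope on gestational age exceeds 22.530 g per unit.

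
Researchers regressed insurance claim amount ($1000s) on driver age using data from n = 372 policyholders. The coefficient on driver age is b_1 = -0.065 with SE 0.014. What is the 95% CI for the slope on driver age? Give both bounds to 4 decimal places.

df = n − 2 = 372 − 2 = 370.
t* = t_{0.025, 370} = 1.966396.
Margin = t* × SE = 1.966396 × 0.014 = 0.027530.
CI: -0.065 ± 0.027530 → (-0.0925, -0.0375).
With 95% confidence, each one-unit increase in driver age is associated with a change of between -0.0925 and -0.0375 $1000s in insurance claim amount.

(-0.0925, -0.0375)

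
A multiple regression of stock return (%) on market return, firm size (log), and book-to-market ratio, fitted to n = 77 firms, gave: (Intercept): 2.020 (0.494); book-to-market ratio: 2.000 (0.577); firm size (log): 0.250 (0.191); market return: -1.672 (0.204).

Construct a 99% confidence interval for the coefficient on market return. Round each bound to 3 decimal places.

(-2.212, -1.132)

Read off: b = -1.672, SE = 0.204 for market return.
df = n − k − 1 = 77 − 3 − 1 = 73.
t* = t_{0.005, 73} = 2.644869.
Margin = t* × SE = 2.644869 × 0.204 = 0.53955.
CI: -1.672 ± 0.53955 → (-2.212, -1.132).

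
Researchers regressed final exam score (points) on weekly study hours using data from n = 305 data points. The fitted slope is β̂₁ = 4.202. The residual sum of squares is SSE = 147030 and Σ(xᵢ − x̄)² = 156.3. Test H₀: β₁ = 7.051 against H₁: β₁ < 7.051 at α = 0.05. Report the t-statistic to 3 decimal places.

t = -1.617

MSE = SSE/(n − 2) = 147030/303 = 485.248.
SE(β̂₁) = √(MSE/Sₓₓ) = √(485.248/156.3) = 1.76198.
t = (4.202 − 7.051) / 1.76198 = -1.617.
df = n − 2 = 303.
One-sided p ≈ 0.0535, which is ≥ 0.05, so fail to reject H₀.
The data do not give significant evidence that the true slope on weekly study hours is below 7.051 points per unit.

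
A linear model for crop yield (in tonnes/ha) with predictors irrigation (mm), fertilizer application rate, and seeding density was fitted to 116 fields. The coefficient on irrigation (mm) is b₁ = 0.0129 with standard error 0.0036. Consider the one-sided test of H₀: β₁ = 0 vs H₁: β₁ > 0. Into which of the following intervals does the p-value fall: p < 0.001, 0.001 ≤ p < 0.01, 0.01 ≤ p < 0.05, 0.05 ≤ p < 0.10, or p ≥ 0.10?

p < 0.001

t = 0.0129 / 0.0036 = 3.583.
df = n − k − 1 = 116 − 3 − 1 = 112.
One-sided p = P(T_{112} > t) ≈ 0.0003.
So p < 0.001.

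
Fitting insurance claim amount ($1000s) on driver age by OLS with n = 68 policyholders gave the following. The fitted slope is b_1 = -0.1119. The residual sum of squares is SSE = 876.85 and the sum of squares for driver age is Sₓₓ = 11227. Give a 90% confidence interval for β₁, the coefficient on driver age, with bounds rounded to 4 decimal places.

MSE = SSE/(n − 2) = 876.85/66 = 13.2856.
SE(b_1) = √(MSE/Sₓₓ) = √(13.2856/11227) = 0.0344.
df = n − 2 = 66.
t* = t_{0.05, 66} = 1.668271.
Margin = t* × SE = 1.668271 × 0.0344 = 0.057389.
CI: -0.1119 ± 0.057389 → (-0.1693, -0.0545).
With 90% confidence, each one-unit increase in driver age is associated with a change of between -0.1693 and -0.0545 $1000s in insurance claim amount.

(-0.1693, -0.0545)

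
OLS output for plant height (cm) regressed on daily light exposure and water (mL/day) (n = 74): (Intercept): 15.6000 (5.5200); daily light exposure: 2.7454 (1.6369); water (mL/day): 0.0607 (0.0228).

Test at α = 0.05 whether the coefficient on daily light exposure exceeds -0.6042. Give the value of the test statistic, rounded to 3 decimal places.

t = 2.046

Read off: b = 2.7454, SE = 1.6369 for daily light exposure.
H₀: β₁ = -0.6042 vs H₁: β₁ > -0.6042.
t = (2.7454 − (-0.6042)) / 1.6369 = 2.046.
df = n − k − 1 = 74 − 2 − 1 = 71.
One-sided p ≈ 0.0222, which is < 0.05, so reject H₀.
There is evidence that the true slope on daily light exposure exceeds -0.6042 cm per unit, holding the other predictors fixed.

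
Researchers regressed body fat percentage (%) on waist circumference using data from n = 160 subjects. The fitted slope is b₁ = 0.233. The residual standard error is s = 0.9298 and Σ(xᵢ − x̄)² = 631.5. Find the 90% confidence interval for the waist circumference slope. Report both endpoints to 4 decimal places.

SE(b₁) = s/√Sₓₓ = 0.9298/√631.5 = 0.0370001.
df = n − 2 = 158.
t* = t_{0.05, 158} = 1.654555.
Margin = t* × SE = 1.654555 × 0.0370001 = 0.061219.
CI: 0.233 ± 0.061219 → (0.1718, 0.2942).
With 90% confidence, each one-unit increase in waist circumference is associated with a change of between 0.1718 and 0.2942 % in body fat percentage.

(0.1718, 0.2942)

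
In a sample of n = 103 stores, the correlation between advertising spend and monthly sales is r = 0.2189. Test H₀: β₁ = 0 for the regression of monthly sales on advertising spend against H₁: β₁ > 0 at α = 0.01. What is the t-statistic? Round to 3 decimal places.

t = 2.255

t = r·√(n − 2)/√(1 − r²) = 0.2189·√101/√0.952083 = 2.255.
df = n − 2 = 101.
One-sided p ≈ 0.0132, which is ≥ 0.01, so fail to reject H₀.
The data do not give significant evidence of a linear association between advertising spend and monthly sales.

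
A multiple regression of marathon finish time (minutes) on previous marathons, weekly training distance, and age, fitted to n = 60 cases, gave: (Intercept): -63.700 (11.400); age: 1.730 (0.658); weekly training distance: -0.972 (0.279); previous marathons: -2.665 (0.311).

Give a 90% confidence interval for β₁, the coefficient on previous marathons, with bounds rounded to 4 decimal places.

(-3.1852, -2.1448)

Read off: b = -2.665, SE = 0.311 for previous marathons.
df = n − k − 1 = 60 − 3 − 1 = 56.
t* = t_{0.05, 56} = 1.672522.
Margin = t* × SE = 1.672522 × 0.311 = 0.520154.
CI: -2.665 ± 0.520154 → (-3.1852, -2.1448).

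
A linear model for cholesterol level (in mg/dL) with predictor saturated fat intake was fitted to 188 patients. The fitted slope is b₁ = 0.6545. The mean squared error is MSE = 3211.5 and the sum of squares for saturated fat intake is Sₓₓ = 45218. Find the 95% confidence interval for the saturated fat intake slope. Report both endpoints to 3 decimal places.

(0.129, 1.180)

SE(b₁) = √(MSE/Sₓₓ) = √(3211.5/45218) = 0.266501.
df = n − 2 = 186.
t* = t_{0.025, 186} = 1.9728.
Margin = t* × SE = 1.9728 × 0.266501 = 0.52575.
CI: 0.6545 ± 0.52575 → (0.129, 1.180).
With 95% confidence, each one-unit increase in saturated fat intake is associated with a change of between 0.129 and 1.180 mg/dL in cholesterol level.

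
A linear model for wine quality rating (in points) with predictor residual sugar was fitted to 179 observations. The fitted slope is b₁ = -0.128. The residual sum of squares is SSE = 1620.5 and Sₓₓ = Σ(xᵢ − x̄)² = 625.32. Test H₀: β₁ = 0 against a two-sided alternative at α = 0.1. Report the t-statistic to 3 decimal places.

t = -1.058

MSE = SSE/(n − 2) = 1620.5/177 = 9.15537.
SE(b₁) = √(MSE/Sₓₓ) = √(9.15537/625.32) = 0.121.
t = -0.128 / 0.121 = -1.058.
df = n − 2 = 177.
Two-sided p ≈ 0.2916, which is ≥ 0.1, so fail to reject H₀.
The data do not give significant evidence of an association between residual sugar and wine quality rating.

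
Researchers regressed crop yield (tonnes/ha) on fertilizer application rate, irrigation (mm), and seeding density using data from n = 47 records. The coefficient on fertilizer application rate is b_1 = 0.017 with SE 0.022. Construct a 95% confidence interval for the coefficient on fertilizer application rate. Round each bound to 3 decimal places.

df = n − k − 1 = 47 − 3 − 1 = 43.
t* = t_{0.025, 43} = 2.016692.
Margin = t* × SE = 2.016692 × 0.022 = 0.04437.
CI: 0.017 ± 0.04437 → (-0.027, 0.061).
With 95% confidence, each one-unit increase in fertilizer application rate is associated with a change of between -0.027 and 0.061 tonnes/ha in crop yield, holding the other predictors fixed.

(-0.027, 0.061)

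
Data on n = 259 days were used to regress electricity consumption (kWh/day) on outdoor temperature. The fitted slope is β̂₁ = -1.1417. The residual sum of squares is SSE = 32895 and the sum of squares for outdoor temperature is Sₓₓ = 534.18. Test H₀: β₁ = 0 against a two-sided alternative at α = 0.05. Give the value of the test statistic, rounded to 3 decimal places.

MSE = SSE/(n − 2) = 32895/257 = 127.996.
SE(β̂₁) = √(MSE/Sₓₓ) = √(127.996/534.18) = 0.489502.
t = -1.1417 / 0.489502 = -2.332.
df = n − 2 = 257.
Two-sided p ≈ 0.0205, which is < 0.05, so reject H₀.
There is evidence that outdoor temperature is associated with electricity consumption.

t = -2.332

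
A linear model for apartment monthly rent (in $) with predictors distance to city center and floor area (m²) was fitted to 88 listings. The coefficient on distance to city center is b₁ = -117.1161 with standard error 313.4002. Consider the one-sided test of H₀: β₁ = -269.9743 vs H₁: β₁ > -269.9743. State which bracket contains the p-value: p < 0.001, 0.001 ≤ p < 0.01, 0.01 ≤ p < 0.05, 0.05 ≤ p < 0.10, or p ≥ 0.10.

t = (-117.1161 − (-269.9743)) / 313.4002 = 0.488.
df = n − k − 1 = 88 − 2 − 1 = 85.
One-sided p = P(T_{85} > t) ≈ 0.3135.
So p ≥ 0.10.

p ≥ 0.10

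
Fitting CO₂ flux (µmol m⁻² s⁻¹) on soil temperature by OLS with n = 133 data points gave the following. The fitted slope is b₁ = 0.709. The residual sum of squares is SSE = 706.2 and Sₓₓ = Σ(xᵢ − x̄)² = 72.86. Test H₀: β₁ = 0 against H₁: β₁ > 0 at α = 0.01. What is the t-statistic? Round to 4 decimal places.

MSE = SSE/(n − 2) = 706.2/131 = 5.39084.
SE(b₁) = √(MSE/Sₓₓ) = √(5.39084/72.86) = 0.272009.
t = 0.709 / 0.272009 = 2.6065.
df = n − 2 = 131.
One-sided p ≈ 0.0051, which is < 0.01, so reject H₀.
There is evidence that the true slope on soil temperature is positive.

t = 2.6065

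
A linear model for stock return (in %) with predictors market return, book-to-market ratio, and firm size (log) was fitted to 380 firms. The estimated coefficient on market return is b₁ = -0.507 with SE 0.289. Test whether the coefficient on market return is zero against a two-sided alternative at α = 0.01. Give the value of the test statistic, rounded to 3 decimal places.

t = -1.754

H₀: β₁ = 0 vs H₁: β₁ ≠ 0.
t = (b₁ − β₁⁰)/SE = -0.507 / 0.289 = -1.754.
df = n − k − 1 = 380 − 3 − 1 = 376.
Two-sided p ≈ 0.0802, which is ≥ 0.01, so fail to reject H₀.
The data do not give significant evidence of an association between market return and stock return, after adjusting for the other predictors.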